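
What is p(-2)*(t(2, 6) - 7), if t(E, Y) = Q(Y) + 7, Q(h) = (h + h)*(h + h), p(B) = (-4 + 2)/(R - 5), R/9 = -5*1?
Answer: 144/25 ≈ 5.7600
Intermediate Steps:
R = -45 (R = 9*(-5*1) = 9*(-5) = -45)
p(B) = 1/25 (p(B) = (-4 + 2)/(-45 - 5) = -2/(-50) = -2*(-1/50) = 1/25)
Q(h) = 4*h² (Q(h) = (2*h)*(2*h) = 4*h²)
t(E, Y) = 7 + 4*Y² (t(E, Y) = 4*Y² + 7 = 7 + 4*Y²)
p(-2)*(t(2, 6) - 7) = ((7 + 4*6²) - 7)/25 = ((7 + 4*36) - 7)/25 = ((7 + 144) - 7)/25 = (151 - 7)/25 = (1/25)*144 = 144/25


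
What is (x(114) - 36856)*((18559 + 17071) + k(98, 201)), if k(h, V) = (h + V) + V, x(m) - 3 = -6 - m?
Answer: -1335834490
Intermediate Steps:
x(m) = -3 - m (x(m) = 3 + (-6 - m) = -3 - m)
k(h, V) = h + 2*V (k(h, V) = (V + h) + V = h + 2*V)
(x(114) - 36856)*((18559 + 17071) + k(98, 201)) = ((-3 - 1*114) - 36856)*((18559 + 17071) + (98 + 2*201)) = ((-3 - 114) - 36856)*(35630 + (98 + 402)) = (-117 - 36856)*(35630 + 500) = -36973*36130 = -1335834490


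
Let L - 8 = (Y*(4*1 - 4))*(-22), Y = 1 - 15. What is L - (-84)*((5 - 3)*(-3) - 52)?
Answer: -4864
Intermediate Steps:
Y = -14
L = 8 (L = 8 - 14*(4*1 - 4)*(-22) = 8 - 14*(4 - 4)*(-22) = 8 - 14*0*(-22) = 8 + 0*(-22) = 8 + 0 = 8)
L - (-84)*((5 - 3)*(-3) - 52) = 8 - (-84)*((5 - 3)*(-3) - 52) = 8 - (-84)*(2*(-3) - 52) = 8 - (-84)*(-6 - 52) = 8 - (-84)*(-58) = 8 - 1*4872 = 8 - 4872 = -4864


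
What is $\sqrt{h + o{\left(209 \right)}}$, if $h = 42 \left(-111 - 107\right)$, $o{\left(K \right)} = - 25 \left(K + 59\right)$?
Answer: $4 i \sqrt{991} \approx 125.92 i$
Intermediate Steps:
$o{\left(K \right)} = -1475 - 25 K$ ($o{\left(K \right)} = - 25 \left(59 + K\right) = -1475 - 25 K$)
$h = -9156$ ($h = 42 \left(-218\right) = -9156$)
$\sqrt{h + o{\left(209 \right)}} = \sqrt{-9156 - 6700} = \sqrt{-15856} = 4 i \sqrt{991}$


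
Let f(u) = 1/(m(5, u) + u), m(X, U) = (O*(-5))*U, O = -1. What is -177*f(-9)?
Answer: 59/18 ≈ 3.2778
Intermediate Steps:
m(X, U) = 5*U (m(X, U) = (-1*(-5))*U = 5*U)
f(u) = 1/(6*u) (f(u) = 1/(5*u + u) = 1/(6*u))
-177*f(-9) = -59/(2*(-9)) = -59*(-1)/(2*9) = -177*(-1/54) = 59/18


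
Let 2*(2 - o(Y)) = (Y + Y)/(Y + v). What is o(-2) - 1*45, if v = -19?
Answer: -905/21 ≈ -43.095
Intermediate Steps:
o(Y) = 2 - Y/(-19 + Y) (o(Y) = 2 - (Y + Y)/(2*(Y - 19)) = 2 - 2*Y/(2*(-19 + Y)) = 2 - Y/(-19 + Y))
o(-2) - 1*45 = (-38 - 2)/(-19 - 2) - 1*45 = -40/(-21) - 45 = -1/21*(-40) - 45 = 40/21 - 45 = -905/21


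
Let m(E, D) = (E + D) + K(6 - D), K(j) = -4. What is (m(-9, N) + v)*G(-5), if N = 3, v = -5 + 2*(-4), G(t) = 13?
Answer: -299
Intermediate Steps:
v = -13 (v = -5 - 8 = -13)
m(E, D) = -4 + D + E (m(E, D) = (E + D) - 4 = (D + E) - 4 = -4 + D + E)
(m(-9, N) + v)*G(-5) = ((-4 + 3 - 9) - 13)*13 = (-10 - 13)*13 = -23*13 = -299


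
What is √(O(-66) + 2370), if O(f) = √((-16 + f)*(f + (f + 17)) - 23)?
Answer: √(2370 + √9407) ≈ 49.669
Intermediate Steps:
O(f) = √(-23 + (-16 + f)*(17 + 2*f)) (O(f) = √((-16 + f)*(f + (17 + f)) - 23) = √((-16 + f)*(17 + 2*f) - 23) = √(-23 + (-16 + f)*(17 + 2*f)))
√(O(-66) + 2370) = √(√(-295 - 15*(-66) + 2*(-66)²) + 2370) = √(√(-295 + 990 + 2*4356) + 2370) = √(√(-295 + 990 + 8712) + 2370) = √(√9407 + 2370) = √(2370 + √9407)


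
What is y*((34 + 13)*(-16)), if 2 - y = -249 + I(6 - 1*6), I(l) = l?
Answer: -188752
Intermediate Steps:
y = 251 (y = 2 - (-249 + (6 - 1*6)) = 2 - (-249 + (6 - 6)) = 2 - (-249 + 0) = 2 - 1*(-249) = 2 + 249 = 251)
y*((34 + 13)*(-16)) = 251*((34 + 13)*(-16)) = 251*(47*(-16)) = 251*(-752) = -188752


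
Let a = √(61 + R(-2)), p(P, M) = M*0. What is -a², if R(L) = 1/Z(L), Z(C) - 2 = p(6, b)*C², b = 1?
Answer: -123/2 ≈ -61.500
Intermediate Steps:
p(P, M) = 0
Z(C) = 2 (Z(C) = 2 + 0*C² = 2 + 0 = 2)
R(L) = ½ (R(L) = 1/2 = ½)
a = √246/2 (a = √(61 + ½) = √(123/2) = √246/2 ≈ 7.8422)
-a² = -(√246/2)² = -1*123/2 = -123/2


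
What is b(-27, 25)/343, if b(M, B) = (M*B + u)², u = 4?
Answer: 450241/343 ≈ 1312.7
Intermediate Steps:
b(M, B) = (4 + B*M)² (b(M, B) = (M*B + 4)² = (B*M + 4)² = (4 + B*M)²)
b(-27, 25)/343 = (4 + 25*(-27))²/343 = (4 - 675)²*(1/343) = (-671)²*(1/343) = 450241*(1/343) = 450241/343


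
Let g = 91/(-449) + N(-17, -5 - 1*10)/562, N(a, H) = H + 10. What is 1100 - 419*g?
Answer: 299940953/252338 ≈ 1188.6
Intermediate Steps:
N(a, H) = 10 + H
g = -53387/252338 (g = 91/(-449) + (10 + (-5 - 1*10))/562 = 91*(-1/449) + (10 + (-5 - 10))*(1/562) = -91/449 + (10 - 15)*(1/562) = -91/449 - 5*1/562 = -91/449 - 5/562 = -53387/252338 ≈ -0.21157)
1100 - 419*g = 1100 - 419*(-53387/252338) = 1100 + 22369153/252338 = 299940953/252338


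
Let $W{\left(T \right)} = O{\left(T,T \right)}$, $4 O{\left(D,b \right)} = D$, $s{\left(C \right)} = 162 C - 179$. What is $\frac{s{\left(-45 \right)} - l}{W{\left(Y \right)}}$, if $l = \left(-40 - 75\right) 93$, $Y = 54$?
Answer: $\frac{6452}{27} \approx 238.96$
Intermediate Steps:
$s{\left(C \right)} = -179 + 162 C$
$O{\left(D,b \right)} = \frac{D}{4}$
$W{\left(T \right)} = \frac{T}{4}$
$l = -10695$ ($l = \left(-115\right) 93 = -10695$)
$\frac{s{\left(-45 \right)} - l}{W{\left(Y \right)}} = \frac{\left(-179 + 162 \left(-45\right)\right) - -10695}{\frac{1}{4} \cdot 54} = \frac{\left(-179 - 7290\right) + 10695}{\frac{27}{2}} = \left(-7469 + 10695\right) \frac{2}{27} = 3226 \cdot \frac{2}{27} = \frac{6452}{27}$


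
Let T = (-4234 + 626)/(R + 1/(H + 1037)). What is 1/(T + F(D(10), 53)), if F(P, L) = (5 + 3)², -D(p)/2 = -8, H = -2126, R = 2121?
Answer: 288721/17987005 ≈ 0.016052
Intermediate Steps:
D(p) = 16 (D(p) = -2*(-8) = 16)
F(P, L) = 64 (F(P, L) = 8² = 64)
T = -491139/288721 (T = (-4234 + 626)/(2121 + 1/(-2126 + 1037)) = -3608/(2121 + 1/(-1089)) = -3608/(2121 - 1/1089) = -3608/2309768/1089 = -3608*1089/2309768 = -491139/288721 ≈ -1.7011)
1/(T + F(D(10), 53)) = 1/(-491139/288721 + 64) = 1/(17987005/288721) = 288721/17987005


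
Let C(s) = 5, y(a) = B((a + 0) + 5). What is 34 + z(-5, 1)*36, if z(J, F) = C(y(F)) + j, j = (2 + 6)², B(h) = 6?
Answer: 2518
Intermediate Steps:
y(a) = 6
j = 64 (j = 8² = 64)
z(J, F) = 69 (z(J, F) = 5 + 64 = 69)
34 + z(-5, 1)*36 = 34 + 69*36 = 34 + 2484 = 2518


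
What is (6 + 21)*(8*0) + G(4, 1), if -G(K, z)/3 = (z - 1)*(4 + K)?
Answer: 0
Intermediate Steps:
G(K, z) = -3*(-1 + z)*(4 + K) (G(K, z) = -3*(z - 1)*(4 + K) = -3*(-1 + z)*(4 + K))
(6 + 21)*(8*0) + G(4, 1) = (6 + 21)*(8*0) + (12 - 12*1 + 3*4 - 3*4*1) = 27*0 + (12 - 12 + 12 - 12) = 0 + 0 = 0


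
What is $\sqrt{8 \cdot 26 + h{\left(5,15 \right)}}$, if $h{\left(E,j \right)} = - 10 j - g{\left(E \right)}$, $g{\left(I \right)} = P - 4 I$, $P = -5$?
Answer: $\sqrt{83} \approx 9.1104$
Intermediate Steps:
$g{\left(I \right)} = -5 - 4 I$
$h{\left(E,j \right)} = 5 - 10 j + 4 E$ ($h{\left(E,j \right)} = - 10 j - \left(-5 - 4 E\right) = - 10 j + \left(5 + 4 E\right) = 5 - 10 j + 4 E$)
$\sqrt{8 \cdot 26 + h{\left(5,15 \right)}} = \sqrt{8 \cdot 26 + \left(5 - 150 + 4 \cdot 5\right)} = \sqrt{208 + \left(5 - 150 + 20\right)} = \sqrt{208 - 125} = \sqrt{83}$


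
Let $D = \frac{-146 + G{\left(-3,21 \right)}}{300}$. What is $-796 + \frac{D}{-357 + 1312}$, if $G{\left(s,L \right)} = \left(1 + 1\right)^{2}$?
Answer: $- \frac{114027071}{143250} \approx -796.0$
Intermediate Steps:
$G{\left(s,L \right)} = 4$ ($G{\left(s,L \right)} = 2^{2} = 4$)
$D = - \frac{71}{150}$ ($D = \frac{-146 + 4}{300} = \left(-142\right) \frac{1}{300} = - \frac{71}{150} \approx -0.47333$)
$-796 + \frac{D}{-357 + 1312} = -796 + \frac{1}{-357 + 1312} \left(- \frac{71}{150}\right) = -796 + \frac{1}{955} \left(- \frac{71}{150}\right) = -796 - \frac{71}{143250} = - \frac{114027071}{143250}$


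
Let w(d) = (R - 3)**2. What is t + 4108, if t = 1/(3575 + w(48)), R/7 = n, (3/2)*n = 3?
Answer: 15183169/3696 ≈ 4108.0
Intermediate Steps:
n = 2 (n = (2/3)*3 = 2)
R = 14 (R = 7*2 = 14)
w(d) = 121 (w(d) = (14 - 3)**2 = 11**2 = 121)
t = 1/3696 (t = 1/(3575 + 121) = 1/3696 ≈ 0.00027056)
t + 4108 = 1/3696 + 4108 = 15183169/3696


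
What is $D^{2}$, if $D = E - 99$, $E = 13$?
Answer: $7396$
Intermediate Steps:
$D = -86$ ($D = 13 - 99 = -86$)
$D^{2} = \left(-86\right)^{2} = 7396$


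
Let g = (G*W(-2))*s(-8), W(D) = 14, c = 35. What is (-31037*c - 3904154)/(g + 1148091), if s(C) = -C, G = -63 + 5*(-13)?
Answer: -4990449/1133755 ≈ -4.4017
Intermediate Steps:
G = -128 (G = -63 - 65 = -128)
g = -14336 (g = (-128*14)*(-1*(-8)) = -1792*8 = -14336)
(-31037*c - 3904154)/(g + 1148091) = (-31037*35 - 3904154)/(-14336 + 1148091) = (-1086295 - 3904154)/1133755 = -4990449*1/1133755 = -4990449/1133755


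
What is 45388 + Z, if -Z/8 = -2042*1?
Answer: 61724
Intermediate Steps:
Z = 16336 (Z = -(-16336) = -8*(-2042) = 16336)
45388 + Z = 45388 + 16336 = 61724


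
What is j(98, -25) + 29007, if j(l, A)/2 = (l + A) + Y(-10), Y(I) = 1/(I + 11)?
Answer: 29155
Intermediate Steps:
Y(I) = 1/(11 + I)
j(l, A) = 2 + 2*A + 2*l (j(l, A) = 2*((l + A) + 1/(11 - 10)) = 2*((A + l) + 1/1) = 2*((A + l) + 1) = 2*(1 + A + l) = 2 + 2*A + 2*l)
j(98, -25) + 29007 = (2 + 2*(-25) + 2*98) + 29007 = (2 - 50 + 196) + 29007 = 148 + 29007 = 29155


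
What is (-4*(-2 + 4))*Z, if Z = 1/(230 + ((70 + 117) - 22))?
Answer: -8/395 ≈ -0.020253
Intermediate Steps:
Z = 1/395 (Z = 1/(230 + (187 - 22)) = 1/(230 + 165) = 1/395 ≈ 0.0025316)
(-4*(-2 + 4))*Z = -4*(-2 + 4)*(1/395) = -4*2*(1/395) = -8*1/395 = -8/395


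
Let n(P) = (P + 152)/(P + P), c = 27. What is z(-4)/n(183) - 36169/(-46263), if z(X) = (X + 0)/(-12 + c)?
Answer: 5429533/11070075 ≈ 0.49047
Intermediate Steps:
n(P) = (152 + P)/(2*P) (n(P) = (152 + P)/((2*P)) = (152 + P)*(1/(2*P)) = (152 + P)/(2*P))
z(X) = X/15 (z(X) = (X + 0)/(-12 + 27) = X/15)
z(-4)/n(183) - 36169/(-46263) = ((1/15)*(-4))/(((½)*(152 + 183)/183)) - 36169/(-46263) = -4/(15*((½)*(1/183)*335)) - 36169*(-1/46263) = -4/(15*335/366) + 5167/6609 = -4/15*366/335 + 5167/6609 = -488/1675 + 5167/6609 = 5429533/11070075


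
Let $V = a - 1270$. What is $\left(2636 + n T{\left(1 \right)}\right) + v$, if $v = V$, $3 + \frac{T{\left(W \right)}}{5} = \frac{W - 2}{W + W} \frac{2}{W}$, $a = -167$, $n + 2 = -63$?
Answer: $2499$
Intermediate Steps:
$n = -65$ ($n = -2 - 63 = -65$)
$T{\left(W \right)} = -15 + \frac{5 \left(-2 + W\right)}{W^{2}}$ ($T{\left(W \right)} = -15 + 5 \frac{W - 2}{W + W} \frac{2}{W} = -15 + 5 \frac{-2 + W}{2 W} \frac{2}{W} = -15 + 5 \frac{-2 + W}{W^{2}} = -15 + \frac{5 \left(-2 + W\right)}{W^{2}}$)
$V = -1437$ ($V = -167 - 1270 = -1437$)
$v = -1437$
$\left(2636 + n T{\left(1 \right)}\right) + v = \left(2636 - 65 \left(-15 - 10 \cdot 1^{-2} + \frac{5}{1}\right)\right) - 1437 = \left(2636 - 65 \left(-15 - 10 + 5 \cdot 1\right)\right) - 1437 = \left(2636 - 65 \left(-15 - 10 + 5\right)\right) - 1437 = \left(2636 - -1300\right) - 1437 = \left(2636 + 1300\right) - 1437 = 3936 - 1437 = 2499$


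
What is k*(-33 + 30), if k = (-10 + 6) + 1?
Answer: 9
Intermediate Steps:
k = -3 (k = -4 + 1 = -3)
k*(-33 + 30) = -3*(-33 + 30) = -3*(-3) = 9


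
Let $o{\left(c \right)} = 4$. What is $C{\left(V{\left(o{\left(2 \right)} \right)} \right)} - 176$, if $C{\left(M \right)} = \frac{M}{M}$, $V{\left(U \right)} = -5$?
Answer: $-175$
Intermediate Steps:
$C{\left(M \right)} = 1$
$C{\left(V{\left(o{\left(2 \right)} \right)} \right)} - 176 = 1 - 176 = -175$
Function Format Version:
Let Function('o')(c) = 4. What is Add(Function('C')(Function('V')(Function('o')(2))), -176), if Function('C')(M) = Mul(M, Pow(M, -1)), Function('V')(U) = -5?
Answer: -175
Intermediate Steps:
Function('C')(M) = 1
Add(Function('C')(Function('V')(Function('o')(2))), -176) = Add(1, -176) = -175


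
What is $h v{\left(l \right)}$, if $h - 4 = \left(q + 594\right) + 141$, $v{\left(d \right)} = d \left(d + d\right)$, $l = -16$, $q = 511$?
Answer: $640000$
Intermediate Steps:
$v{\left(d \right)} = 2 d^{2}$ ($v{\left(d \right)} = d 2 d = 2 d^{2}$)
$h = 1250$ ($h = 4 + \left(\left(511 + 594\right) + 141\right) = 4 + \left(1105 + 141\right) = 4 + 1246 = 1250$)
$h v{\left(l \right)} = 1250 \cdot 2 \left(-16\right)^{2} = 1250 \cdot 2 \cdot 256 = 1250 \cdot 512 = 640000$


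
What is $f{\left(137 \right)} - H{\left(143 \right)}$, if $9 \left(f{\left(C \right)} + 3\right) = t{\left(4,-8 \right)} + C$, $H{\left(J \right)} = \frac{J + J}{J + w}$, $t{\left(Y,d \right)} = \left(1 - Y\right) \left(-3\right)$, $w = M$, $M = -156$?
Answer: $\frac{317}{9} \approx 35.222$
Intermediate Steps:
$w = -156$
$t{\left(Y,d \right)} = -3 + 3 Y$
$H{\left(J \right)} = \frac{2 J}{-156 + J}$ ($H{\left(J \right)} = \frac{J + J}{J - 156} = \frac{2 J}{-156 + J}$)
$f{\left(C \right)} = -2 + \frac{C}{9}$ ($f{\left(C \right)} = -3 + \frac{\left(-3 + 3 \cdot 4\right) + C}{9} = -3 + \frac{\left(-3 + 12\right) + C}{9} = -3 + \frac{9 + C}{9} = -3 + \left(1 + \frac{C}{9}\right) = -2 + \frac{C}{9}$)
$f{\left(137 \right)} - H{\left(143 \right)} = \left(-2 + \frac{1}{9} \cdot 137\right) - 2 \cdot 143 \frac{1}{-156 + 143} = \left(-2 + \frac{137}{9}\right) - 2 \cdot 143 \frac{1}{-13} = \frac{119}{9} - 2 \cdot 143 \left(- \frac{1}{13}\right) = \frac{119}{9} - -22 = \frac{119}{9} + 22 = \frac{317}{9}$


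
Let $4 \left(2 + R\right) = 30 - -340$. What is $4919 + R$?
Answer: $\frac{10019}{2} \approx 5009.5$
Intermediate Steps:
$R = \frac{181}{2}$ ($R = -2 + \frac{30 - -340}{4} = -2 + \frac{30 + 340}{4} = -2 + \frac{1}{4} \cdot 370 = -2 + \frac{185}{2} = \frac{181}{2} \approx 90.5$)
$4919 + R = 4919 + \frac{181}{2} = \frac{10019}{2}$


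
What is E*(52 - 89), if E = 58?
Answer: -2146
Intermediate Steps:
E*(52 - 89) = 58*(52 - 89) = 58*(-37) = -2146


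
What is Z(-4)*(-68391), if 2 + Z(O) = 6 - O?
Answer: -547128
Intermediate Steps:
Z(O) = 4 - O (Z(O) = -2 + (6 - O) = 4 - O)
Z(-4)*(-68391) = (4 - 1*(-4))*(-68391) = (4 + 4)*(-68391) = 8*(-68391) = -547128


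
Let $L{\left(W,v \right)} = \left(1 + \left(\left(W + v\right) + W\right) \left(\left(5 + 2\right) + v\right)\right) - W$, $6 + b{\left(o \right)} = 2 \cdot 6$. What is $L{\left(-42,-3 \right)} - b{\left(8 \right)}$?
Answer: $-311$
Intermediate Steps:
$b{\left(o \right)} = 6$ ($b{\left(o \right)} = -6 + 2 \cdot 6 = -6 + 12 = 6$)
$L{\left(W,v \right)} = 1 - W + \left(7 + v\right) \left(v + 2 W\right)$ ($L{\left(W,v \right)} = \left(1 + \left(v + 2 W\right) \left(7 + v\right)\right) - W = \left(1 + \left(7 + v\right) \left(v + 2 W\right)\right) - W = 1 - W + \left(7 + v\right) \left(v + 2 W\right)$)
$L{\left(-42,-3 \right)} - b{\left(8 \right)} = \left(1 + \left(-3\right)^{2} + 7 \left(-3\right) + 13 \left(-42\right) + 2 \left(-42\right) \left(-3\right)\right) - 6 = \left(1 + 9 - 21 - 546 + 252\right) - 6 = -305 - 6 = -311$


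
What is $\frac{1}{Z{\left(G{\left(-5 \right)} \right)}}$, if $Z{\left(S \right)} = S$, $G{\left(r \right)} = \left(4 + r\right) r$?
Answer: $\frac{1}{5} \approx 0.2$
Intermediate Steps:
$G{\left(r \right)} = r \left(4 + r\right)$
$\frac{1}{Z{\left(G{\left(-5 \right)} \right)}} = \frac{1}{\left(-5\right) \left(4 - 5\right)} = \frac{1}{\left(-5\right) \left(-1\right)} = \frac{1}{5}$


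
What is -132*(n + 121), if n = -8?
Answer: -14916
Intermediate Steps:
-132*(n + 121) = -132*(-8 + 121) = -132*113 = -14916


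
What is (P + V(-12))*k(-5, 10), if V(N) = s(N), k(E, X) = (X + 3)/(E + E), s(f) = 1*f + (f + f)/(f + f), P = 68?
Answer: -741/10 ≈ -74.100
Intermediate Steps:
s(f) = 1 + f (s(f) = f + (2*f)/((2*f)) = f + (2*f)*(1/(2*f)) = f + 1 = 1 + f)
k(E, X) = (3 + X)/(2*E) (k(E, X) = (3 + X)/((2*E)) = (3 + X)*(1/(2*E)) = (3 + X)/(2*E))
V(N) = 1 + N
(P + V(-12))*k(-5, 10) = (68 + (1 - 12))*((½)*(3 + 10)/(-5)) = (68 - 11)*((½)*(-⅕)*13) = 57*(-13/10) = -741/10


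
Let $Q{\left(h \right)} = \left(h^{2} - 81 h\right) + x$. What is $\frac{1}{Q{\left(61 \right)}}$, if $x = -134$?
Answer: $- \frac{1}{1354} \approx -0.00073855$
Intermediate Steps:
$Q{\left(h \right)} = -134 + h^{2} - 81 h$ ($Q{\left(h \right)} = \left(h^{2} - 81 h\right) - 134 = -134 + h^{2} - 81 h$)
$\frac{1}{Q{\left(61 \right)}} = \frac{1}{-134 + 61^{2} - 4941} = \frac{1}{-134 + 3721 - 4941} = \frac{1}{-1354} = - \frac{1}{1354}$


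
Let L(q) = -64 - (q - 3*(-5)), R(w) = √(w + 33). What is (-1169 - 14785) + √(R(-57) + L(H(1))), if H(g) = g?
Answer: -15954 + √(-80 + 2*I*√6) ≈ -15954.0 + 8.9485*I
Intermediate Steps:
R(w) = √(33 + w)
L(q) = -79 - q (L(q) = -64 - (q + 15) = -64 - (15 + q) = -64 + (-15 - q) = -79 - q)
(-1169 - 14785) + √(R(-57) + L(H(1))) = (-1169 - 14785) + √(√(33 - 57) + (-79 - 1*1)) = -15954 + √(√(-24) + (-79 - 1)) = -15954 + √(2*I*√6 - 80) = -15954 + √(-80 + 2*I*√6)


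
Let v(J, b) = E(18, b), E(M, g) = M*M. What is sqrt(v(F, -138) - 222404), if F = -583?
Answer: 8*I*sqrt(3470) ≈ 471.25*I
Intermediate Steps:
E(M, g) = M**2
v(J, b) = 324 (v(J, b) = 18**2 = 324)
sqrt(v(F, -138) - 222404) = sqrt(324 - 222404) = sqrt(-222080) = 8*I*sqrt(3470)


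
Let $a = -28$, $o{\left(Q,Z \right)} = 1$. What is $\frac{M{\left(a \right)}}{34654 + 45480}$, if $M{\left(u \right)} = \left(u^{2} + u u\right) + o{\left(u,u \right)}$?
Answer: $\frac{1569}{80134} \approx 0.01958$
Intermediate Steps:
$M{\left(u \right)} = 1 + 2 u^{2}$ ($M{\left(u \right)} = \left(u^{2} + u u\right) + 1 = \left(u^{2} + u^{2}\right) + 1 = 2 u^{2} + 1 = 1 + 2 u^{2}$)
$\frac{M{\left(a \right)}}{34654 + 45480} = \frac{1 + 2 \left(-28\right)^{2}}{34654 + 45480} = \frac{1 + 2 \cdot 784}{80134} = \left(1 + 1568\right) \frac{1}{80134} = 1569 \cdot \frac{1}{80134} = \frac{1569}{80134}$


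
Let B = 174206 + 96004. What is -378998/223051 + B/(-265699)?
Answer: -160970000312/59264427649 ≈ -2.7161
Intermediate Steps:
B = 270210
-378998/223051 + B/(-265699) = -378998/223051 + 270210/(-265699) = -378998*1/223051 + 270210*(-1/265699) = -378998/223051 - 270210/265699 = -160970000312/59264427649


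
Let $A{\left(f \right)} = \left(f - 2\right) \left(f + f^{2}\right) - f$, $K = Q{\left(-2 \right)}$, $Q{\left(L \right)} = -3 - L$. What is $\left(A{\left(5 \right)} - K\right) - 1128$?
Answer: $-1042$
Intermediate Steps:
$K = -1$ ($K = -3 - -2 = -3 + 2 = -1$)
$A{\left(f \right)} = - f + \left(-2 + f\right) \left(f + f^{2}\right)$ ($A{\left(f \right)} = \left(-2 + f\right) \left(f + f^{2}\right) - f = - f + \left(-2 + f\right) \left(f + f^{2}\right)$)
$\left(A{\left(5 \right)} - K\right) - 1128 = \left(5 \left(-3 + 5^{2} - 5\right) - -1\right) - 1128 = \left(5 \left(-3 + 25 - 5\right) + 1\right) - 1128 = \left(5 \cdot 17 + 1\right) - 1128 = \left(85 + 1\right) - 1128 = 86 - 1128 = -1042$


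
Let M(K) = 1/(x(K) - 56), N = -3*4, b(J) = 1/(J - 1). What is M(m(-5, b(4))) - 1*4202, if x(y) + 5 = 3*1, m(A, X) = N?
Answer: -243717/58 ≈ -4202.0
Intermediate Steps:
b(J) = 1/(-1 + J)
N = -12
m(A, X) = -12
x(y) = -2 (x(y) = -5 + 3*1 = -5 + 3 = -2)
M(K) = -1/58 (M(K) = 1/(-2 - 56) = 1/(-58) = -1/58)
M(m(-5, b(4))) - 1*4202 = -1/58 - 1*4202 = -1/58 - 4202 = -243717/58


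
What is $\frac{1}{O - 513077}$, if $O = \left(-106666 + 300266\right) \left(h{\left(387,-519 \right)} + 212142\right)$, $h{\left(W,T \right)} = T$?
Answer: $\frac{1}{40969699723} \approx 2.4408 \cdot 10^{-11}$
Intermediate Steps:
$O = 40970212800$ ($O = \left(-106666 + 300266\right) \left(-519 + 212142\right) = 193600 \cdot 211623 = 40970212800$)
$\frac{1}{O - 513077} = \frac{1}{40970212800 - 513077} = \frac{1}{40969699723}$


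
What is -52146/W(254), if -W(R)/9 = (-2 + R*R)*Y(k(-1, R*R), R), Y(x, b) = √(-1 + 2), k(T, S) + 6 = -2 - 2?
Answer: 2897/32257 ≈ 0.089810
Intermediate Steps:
k(T, S) = -10 (k(T, S) = -6 + (-2 - 2) = -6 - 4 = -10)
Y(x, b) = 1 (Y(x, b) = √1 = 1)
W(R) = 18 - 9*R² (W(R) = -9*(-2 + R*R) = -9*(-2 + R²) = 18 - 9*R²)
-52146/W(254) = -52146/(18 - 9*254²) = -52146/(18 - 9*64516) = -52146/(18 - 580644) = -52146/(-580626) = -52146*(-1/580626) = 2897/32257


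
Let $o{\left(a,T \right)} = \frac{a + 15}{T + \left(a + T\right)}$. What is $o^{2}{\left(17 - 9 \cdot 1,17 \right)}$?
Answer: $\frac{529}{1764} \approx 0.29989$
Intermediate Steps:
$o{\left(a,T \right)} = \frac{15 + a}{a + 2 T}$ ($o{\left(a,T \right)} = \frac{15 + a}{T + \left(T + a\right)} = \frac{15 + a}{a + 2 T}$)
$o^{2}{\left(17 - 9 \cdot 1,17 \right)} = \left(\frac{15 + \left(17 - 9 \cdot 1\right)}{\left(17 - 9 \cdot 1\right) + 2 \cdot 17}\right)^{2} = \left(\frac{15 + \left(17 - 9\right)}{\left(17 - 9\right) + 34}\right)^{2} = \left(\frac{15 + 8}{8 + 34}\right)^{2} = \left(\frac{1}{42} \cdot 23\right)^{2} = \left(\frac{23}{42}\right)^{2} = \frac{529}{1764}$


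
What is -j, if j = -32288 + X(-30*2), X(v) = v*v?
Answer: 28688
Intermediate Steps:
X(v) = v²
j = -28688 (j = -32288 + (-30*2)² = -32288 + (-60)² = -32288 + 3600 = -28688)
-j = -1*(-28688) = 28688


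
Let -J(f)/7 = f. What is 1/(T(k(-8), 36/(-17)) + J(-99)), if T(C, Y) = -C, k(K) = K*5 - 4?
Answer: 1/737 ≈ 0.0013569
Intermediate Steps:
J(f) = -7*f
k(K) = -4 + 5*K (k(K) = 5*K - 4 = -4 + 5*K)
1/(T(k(-8), 36/(-17)) + J(-99)) = 1/(-(-4 + 5*(-8)) - 7*(-99)) = 1/(-(-4 - 40) + 693) = 1/(-1*(-44) + 693) = 1/(44 + 693) = 1/737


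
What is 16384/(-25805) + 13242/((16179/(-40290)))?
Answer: -4589251107212/139166365 ≈ -32977.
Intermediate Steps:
16384/(-25805) + 13242/((16179/(-40290))) = 16384*(-1/25805) + 13242/((16179*(-1/40290))) = -16384/25805 + 13242/(-5393/13430) = -16384/25805 + 13242*(-13430/5393) = -16384/25805 - 177840060/5393 = -4589251107212/139166365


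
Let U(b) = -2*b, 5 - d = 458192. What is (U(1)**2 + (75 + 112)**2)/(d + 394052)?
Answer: -34973/64135 ≈ -0.54530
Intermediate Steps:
d = -458187 (d = 5 - 1*458192 = 5 - 458192 = -458187)
(U(1)**2 + (75 + 112)**2)/(d + 394052) = ((-2*1)**2 + (75 + 112)**2)/(-458187 + 394052) = ((-2)**2 + 187**2)/(-64135) = (4 + 34969)*(-1/64135) = 34973*(-1/64135) = -34973/64135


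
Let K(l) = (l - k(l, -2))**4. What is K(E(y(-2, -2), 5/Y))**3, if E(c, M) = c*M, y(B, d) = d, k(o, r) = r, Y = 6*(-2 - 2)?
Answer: 353814783205469041/8916100448256 ≈ 39683.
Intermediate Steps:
Y = -24 (Y = 6*(-4) = -24)
E(c, M) = M*c
K(l) = (2 + l)**4 (K(l) = (l - 1*(-2))**4 = (l + 2)**4 = (2 + l)**4)
K(E(y(-2, -2), 5/Y))**3 = ((2 + (5/(-24))*(-2))**4)**3 = ((2 + (5*(-1/24))*(-2))**4)**3 = ((2 - 5/24*(-2))**4)**3 = ((2 + 5/12)**4)**3 = ((29/12)**4)**3 = (707281/20736)**3 = 353814783205469041/8916100448256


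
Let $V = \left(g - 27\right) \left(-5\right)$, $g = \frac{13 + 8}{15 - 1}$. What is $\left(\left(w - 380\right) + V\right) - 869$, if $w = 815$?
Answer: $- \frac{613}{2} \approx -306.5$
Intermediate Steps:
$g = \frac{3}{2}$ ($g = \frac{21}{14} = 21 \cdot \frac{1}{14} = \frac{3}{2} \approx 1.5$)
$V = \frac{255}{2}$ ($V = \left(\frac{3}{2} - 27\right) \left(-5\right) = \left(- \frac{51}{2}\right) \left(-5\right) = \frac{255}{2} \approx 127.5$)
$\left(\left(w - 380\right) + V\right) - 869 = \left(\left(815 - 380\right) + \frac{255}{2}\right) - 869 = \left(435 + \frac{255}{2}\right) - 869 = \frac{1125}{2} - 869 = - \frac{613}{2}$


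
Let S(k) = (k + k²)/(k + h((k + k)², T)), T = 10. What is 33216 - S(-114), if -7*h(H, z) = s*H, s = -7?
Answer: 15113167/455 ≈ 33216.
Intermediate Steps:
h(H, z) = H (h(H, z) = -(-1)*H = H)
S(k) = (k + k²)/(k + 4*k²) (S(k) = (k + k²)/(k + (k + k)²) = (k + k²)/(k + (2*k)²) = (k + k²)/(k + 4*k²))
33216 - S(-114) = 33216 - (1 - 114)/(1 + 4*(-114)) = 33216 - (-113)/(1 - 456) = 33216 - (-113)/(-455) = 33216 - (-1)*(-113)/455 = 33216 - 1*113/455 = 33216 - 113/455 = 15113167/455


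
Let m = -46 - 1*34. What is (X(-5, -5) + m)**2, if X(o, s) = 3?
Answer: 5929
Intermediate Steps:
m = -80 (m = -46 - 34 = -80)
(X(-5, -5) + m)**2 = (3 - 80)**2 = (-77)**2 = 5929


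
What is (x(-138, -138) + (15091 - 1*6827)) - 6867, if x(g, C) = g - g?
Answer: 1397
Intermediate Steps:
x(g, C) = 0
(x(-138, -138) + (15091 - 1*6827)) - 6867 = (0 + (15091 - 1*6827)) - 6867 = (0 + (15091 - 6827)) - 6867 = (0 + 8264) - 6867 = 8264 - 6867 = 1397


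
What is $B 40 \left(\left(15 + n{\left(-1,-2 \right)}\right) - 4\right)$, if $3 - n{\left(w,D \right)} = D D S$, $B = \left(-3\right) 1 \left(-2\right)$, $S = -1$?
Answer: $4320$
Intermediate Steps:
$B = 6$ ($B = \left(-3\right) \left(-2\right) = 6$)
$n{\left(w,D \right)} = 3 + D^{2}$ ($n{\left(w,D \right)} = 3 - D D \left(-1\right) = 3 - D^{2} \left(-1\right) = 3 - - D^{2} = 3 + D^{2}$)
$B 40 \left(\left(15 + n{\left(-1,-2 \right)}\right) - 4\right) = 6 \cdot 40 \left(\left(15 + \left(3 + \left(-2\right)^{2}\right)\right) - 4\right) = 240 \left(\left(15 + \left(3 + 4\right)\right) - 4\right) = 240 \left(\left(15 + 7\right) - 4\right) = 240 \left(22 - 4\right) = 240 \cdot 18 = 4320$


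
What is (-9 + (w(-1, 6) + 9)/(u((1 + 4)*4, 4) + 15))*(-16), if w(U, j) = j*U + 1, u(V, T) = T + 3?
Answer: 1552/11 ≈ 141.09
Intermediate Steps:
u(V, T) = 3 + T
w(U, j) = 1 + U*j (w(U, j) = U*j + 1 = 1 + U*j)
(-9 + (w(-1, 6) + 9)/(u((1 + 4)*4, 4) + 15))*(-16) = (-9 + ((1 - 1*6) + 9)/((3 + 4) + 15))*(-16) = (-9 + ((1 - 6) + 9)/(7 + 15))*(-16) = (-9 + (-5 + 9)/22)*(-16) = (-9 + 4*(1/22))*(-16) = (-9 + 2/11)*(-16) = -97/11*(-16) = 1552/11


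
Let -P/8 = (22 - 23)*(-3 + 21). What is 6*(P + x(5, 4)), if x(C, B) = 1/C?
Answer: 4326/5 ≈ 865.20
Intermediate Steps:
P = 144 (P = -8*(22 - 23)*(-3 + 21) = -(-8)*18 = -8*(-18) = 144)
6*(P + x(5, 4)) = 6*(144 + 1/5) = 6*(144 + ⅕) = 6*(721/5) = 4326/5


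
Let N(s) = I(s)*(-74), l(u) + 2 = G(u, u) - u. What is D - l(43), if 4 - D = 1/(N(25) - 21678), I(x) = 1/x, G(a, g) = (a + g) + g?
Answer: -43361895/542024 ≈ -80.000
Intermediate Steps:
G(a, g) = a + 2*g
l(u) = -2 + 2*u (l(u) = -2 + ((u + 2*u) - u) = -2 + (3*u - u) = -2 + 2*u)
N(s) = -74/s
D = 2168121/542024 (D = 4 - 1/(-74/25 - 21678) = 4 - 1/(-542024/25) = 4 - 1*(-25/542024) = 4 + 25/542024 = 2168121/542024 ≈ 4.0000)
D - l(43) = 2168121/542024 - (-2 + 2*43) = 2168121/542024 - (-2 + 86) = 2168121/542024 - 1*84 = 2168121/542024 - 84 = -43361895/542024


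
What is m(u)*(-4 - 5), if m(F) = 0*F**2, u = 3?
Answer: 0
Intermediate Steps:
m(F) = 0
m(u)*(-4 - 5) = 0*(-4 - 5) = 0*(-9) = 0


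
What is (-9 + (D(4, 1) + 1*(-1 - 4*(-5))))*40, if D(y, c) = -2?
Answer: 320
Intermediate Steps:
(-9 + (D(4, 1) + 1*(-1 - 4*(-5))))*40 = (-9 + (-2 + 1*(-1 - 4*(-5))))*40 = (-9 + (-2 + 1*(-1 + 20)))*40 = (-9 + (-2 + 1*19))*40 = (-9 + (-2 + 19))*40 = (-9 + 17)*40 = 8*40 = 320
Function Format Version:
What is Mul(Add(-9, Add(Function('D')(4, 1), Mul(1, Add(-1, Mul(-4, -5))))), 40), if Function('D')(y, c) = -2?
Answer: 320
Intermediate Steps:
Mul(Add(-9, Add(Function('D')(4, 1), Mul(1, Add(-1, Mul(-4, -5))))), 40) = Mul(Add(-9, Add(-2, Mul(1, Add(-1, Mul(-4, -5))))), 40) = Mul(Add(-9, Add(-2, Mul(1, Add(-1, 20)))), 40) = Mul(Add(-9, Add(-2, Mul(1, 19))), 40) = Mul(Add(-9, Add(-2, 19)), 40) = Mul(Add(-9, 17), 40) = Mul(8, 40) = 320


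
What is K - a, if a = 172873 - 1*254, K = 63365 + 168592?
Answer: 59338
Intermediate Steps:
K = 231957
a = 172619 (a = 172873 - 254 = 172619)
K - a = 231957 - 1*172619 = 231957 - 172619 = 59338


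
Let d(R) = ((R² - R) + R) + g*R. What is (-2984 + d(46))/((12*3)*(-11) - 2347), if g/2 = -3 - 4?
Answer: 1512/2743 ≈ 0.55122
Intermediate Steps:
g = -14 (g = 2*(-3 - 4) = 2*(-7) = -14)
d(R) = R² - 14*R (d(R) = ((R² - R) + R) - 14*R = R² - 14*R)
(-2984 + d(46))/((12*3)*(-11) - 2347) = (-2984 + 46*(-14 + 46))/((12*3)*(-11) - 2347) = (-2984 + 46*32)/(36*(-11) - 2347) = (-2984 + 1472)/(-396 - 2347) = -1512/(-2743) = -1512*(-1/2743) = 1512/2743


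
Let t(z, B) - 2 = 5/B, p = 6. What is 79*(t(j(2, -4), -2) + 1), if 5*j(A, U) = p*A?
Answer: 79/2 ≈ 39.500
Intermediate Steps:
j(A, U) = 6*A/5 (j(A, U) = (6*A)/5 = 6*A/5)
t(z, B) = 2 + 5/B
79*(t(j(2, -4), -2) + 1) = 79*((2 + 5/(-2)) + 1) = 79*((2 + 5*(-½)) + 1) = 79*((2 - 5/2) + 1) = 79*(-½ + 1) = 79*(½) = 79/2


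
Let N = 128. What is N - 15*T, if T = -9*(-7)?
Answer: -817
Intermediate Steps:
T = 63
N - 15*T = 128 - 15*63 = 128 - 945 = -817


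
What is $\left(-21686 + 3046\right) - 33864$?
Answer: $-52504$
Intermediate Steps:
$\left(-21686 + 3046\right) - 33864 = -18640 - 33864 = -52504$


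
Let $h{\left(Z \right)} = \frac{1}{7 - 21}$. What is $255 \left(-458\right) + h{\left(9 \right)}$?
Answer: $- \frac{1635061}{14} \approx -1.1679 \cdot 10^{5}$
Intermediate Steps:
$h{\left(Z \right)} = - \frac{1}{14}$ ($h{\left(Z \right)} = \frac{1}{-14} = - \frac{1}{14}$)
$255 \left(-458\right) + h{\left(9 \right)} = 255 \left(-458\right) - \frac{1}{14} = -116790 - \frac{1}{14} = - \frac{1635061}{14}$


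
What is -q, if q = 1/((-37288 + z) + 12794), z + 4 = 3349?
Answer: 1/21149 ≈ 4.7284e-5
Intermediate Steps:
z = 3345 (z = -4 + 3349 = 3345)
q = -1/21149 (q = 1/((-37288 + 3345) + 12794) = 1/(-33943 + 12794) = 1/(-21149) = -1/21149 ≈ -4.7284e-5)
-q = -1*(-1/21149) = 1/21149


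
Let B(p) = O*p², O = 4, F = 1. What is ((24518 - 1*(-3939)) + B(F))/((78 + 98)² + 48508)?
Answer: 28461/79484 ≈ 0.35807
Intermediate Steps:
B(p) = 4*p²
((24518 - 1*(-3939)) + B(F))/((78 + 98)² + 48508) = ((24518 - 1*(-3939)) + 4*1²)/((78 + 98)² + 48508) = ((24518 + 3939) + 4*1)/(176² + 48508) = (28457 + 4)/(30976 + 48508) = 28461/79484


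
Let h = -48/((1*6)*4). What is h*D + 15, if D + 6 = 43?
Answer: -59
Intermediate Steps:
D = 37 (D = -6 + 43 = 37)
h = -2 (h = -48/(6*4) = -48/24 = -48*1/24 = -2)
h*D + 15 = -2*37 + 15 = -74 + 15 = -59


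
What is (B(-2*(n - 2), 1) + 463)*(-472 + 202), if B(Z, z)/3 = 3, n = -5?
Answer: -127440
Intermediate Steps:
B(Z, z) = 9 (B(Z, z) = 3*3 = 9)
(B(-2*(n - 2), 1) + 463)*(-472 + 202) = (9 + 463)*(-472 + 202) = 472*(-270) = -127440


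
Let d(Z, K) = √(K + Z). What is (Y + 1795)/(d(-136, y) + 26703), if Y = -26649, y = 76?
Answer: -221225454/237683423 + 49708*I*√15/713050269 ≈ -0.93076 + 0.00026999*I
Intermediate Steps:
(Y + 1795)/(d(-136, y) + 26703) = (-26649 + 1795)/(√(76 - 136) + 26703) = -24854/(√(-60) + 26703) = -24854/(2*I*√15 + 26703) = -24854/(26703 + 2*I*√15)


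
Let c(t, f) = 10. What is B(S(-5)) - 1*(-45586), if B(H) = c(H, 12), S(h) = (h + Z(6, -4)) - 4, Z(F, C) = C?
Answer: 45596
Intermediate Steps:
S(h) = -8 + h (S(h) = (h - 4) - 4 = (-4 + h) - 4 = -8 + h)
B(H) = 10
B(S(-5)) - 1*(-45586) = 10 - 1*(-45586) = 10 + 45586 = 45596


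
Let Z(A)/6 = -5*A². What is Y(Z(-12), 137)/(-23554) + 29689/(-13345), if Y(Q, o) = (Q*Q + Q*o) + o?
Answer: -241852746171/314328130 ≈ -769.43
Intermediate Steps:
Z(A) = -30*A² (Z(A) = 6*(-5*A²) = -30*A²)
Y(Q, o) = o + Q² + Q*o (Y(Q, o) = (Q² + Q*o) + o = o + Q² + Q*o)
Y(Z(-12), 137)/(-23554) + 29689/(-13345) = (137 + (-30*(-12)²)² - 30*(-12)²*137)/(-23554) + 29689/(-13345) = (137 + (-30*144)² - 30*144*137)*(-1/23554) + 29689*(-1/13345) = (137 + (-4320)² - 4320*137)*(-1/23554) - 29689/13345 = (137 + 18662400 - 591840)*(-1/23554) - 29689/13345 = 18070697*(-1/23554) - 29689/13345 = -18070697/23554 - 29689/13345 = -241852746171/314328130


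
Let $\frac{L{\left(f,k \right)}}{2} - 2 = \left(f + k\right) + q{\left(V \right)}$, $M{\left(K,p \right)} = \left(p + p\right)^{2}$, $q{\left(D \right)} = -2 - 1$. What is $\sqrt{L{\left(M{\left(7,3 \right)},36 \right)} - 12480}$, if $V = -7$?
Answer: $i \sqrt{12338} \approx 111.08 i$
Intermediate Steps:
$q{\left(D \right)} = -3$ ($q{\left(D \right)} = -2 - 1 = -3$)
$M{\left(K,p \right)} = 4 p^{2}$ ($M{\left(K,p \right)} = \left(2 p\right)^{2} = 4 p^{2}$)
$L{\left(f,k \right)} = -2 + 2 f + 2 k$ ($L{\left(f,k \right)} = 4 + 2 \left(\left(f + k\right) - 3\right) = 4 + 2 \left(-3 + f + k\right) = 4 + \left(-6 + 2 f + 2 k\right) = -2 + 2 f + 2 k$)
$\sqrt{L{\left(M{\left(7,3 \right)},36 \right)} - 12480} = \sqrt{\left(-2 + 2 \cdot 4 \cdot 3^{2} + 2 \cdot 36\right) - 12480} = \sqrt{\left(-2 + 2 \cdot 4 \cdot 9 + 72\right) - 12480} = \sqrt{\left(-2 + 2 \cdot 36 + 72\right) - 12480} = \sqrt{\left(-2 + 72 + 72\right) - 12480} = \sqrt{142 - 12480} = \sqrt{-12338} = i \sqrt{12338}$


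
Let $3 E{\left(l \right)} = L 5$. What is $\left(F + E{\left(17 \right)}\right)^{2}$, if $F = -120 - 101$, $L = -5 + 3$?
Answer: $\frac{452929}{9} \approx 50325.0$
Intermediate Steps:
$L = -2$
$E{\left(l \right)} = - \frac{10}{3}$ ($E{\left(l \right)} = \frac{\left(-2\right) 5}{3} = \frac{1}{3} \left(-10\right) = - \frac{10}{3}$)
$F = -221$ ($F = -120 - 101 = -221$)
$\left(F + E{\left(17 \right)}\right)^{2} = \left(-221 - \frac{10}{3}\right)^{2} = \left(- \frac{673}{3}\right)^{2} = \frac{452929}{9}$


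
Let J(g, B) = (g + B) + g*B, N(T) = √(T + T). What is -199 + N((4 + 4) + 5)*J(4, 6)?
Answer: -199 + 34*√26 ≈ -25.633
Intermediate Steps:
N(T) = √2*√T (N(T) = √(2*T) = √2*√T)
J(g, B) = B + g + B*g (J(g, B) = (B + g) + B*g = B + g + B*g)
-199 + N((4 + 4) + 5)*J(4, 6) = -199 + (√2*√((4 + 4) + 5))*(6 + 4 + 6*4) = -199 + (√2*√(8 + 5))*(6 + 4 + 24) = -199 + (√2*√13)*34 = -199 + √26*34 = -199 + 34*√26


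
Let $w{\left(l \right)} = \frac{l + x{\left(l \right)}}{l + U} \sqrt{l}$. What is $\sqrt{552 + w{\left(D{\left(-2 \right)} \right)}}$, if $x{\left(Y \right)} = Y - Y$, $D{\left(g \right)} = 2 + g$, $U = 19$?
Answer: $2 \sqrt{138} \approx 23.495$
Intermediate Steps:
$x{\left(Y \right)} = 0$
$w{\left(l \right)} = \frac{l^{\frac{3}{2}}}{19 + l}$ ($w{\left(l \right)} = \frac{l + 0}{l + 19} \sqrt{l} = \frac{l}{19 + l} \sqrt{l} = \frac{l^{\frac{3}{2}}}{19 + l}$)
$\sqrt{552 + w{\left(D{\left(-2 \right)} \right)}} = \sqrt{552 + \frac{\left(2 - 2\right)^{\frac{3}{2}}}{19 + \left(2 - 2\right)}} = \sqrt{552 + \frac{0^{\frac{3}{2}}}{19 + 0}} = \sqrt{552 + \frac{0}{19}} = \sqrt{552 + 0 \cdot \frac{1}{19}} = \sqrt{552 + 0} = \sqrt{552} = 2 \sqrt{138}$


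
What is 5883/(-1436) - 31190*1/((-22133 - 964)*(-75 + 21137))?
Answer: -1430926210261/349284752052 ≈ -4.0967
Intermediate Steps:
5883/(-1436) - 31190*1/((-22133 - 964)*(-75 + 21137)) = 5883*(-1/1436) - 31190/((-23097*21062)) = -5883/1436 - 31190/(-486469014) = -5883/1436 - 31190*(-1/486469014) = -5883/1436 + 15595/243234507 = -1430926210261/349284752052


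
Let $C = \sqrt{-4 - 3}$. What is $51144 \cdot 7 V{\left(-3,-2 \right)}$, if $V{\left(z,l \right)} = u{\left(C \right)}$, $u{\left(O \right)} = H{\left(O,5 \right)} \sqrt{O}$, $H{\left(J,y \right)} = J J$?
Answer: $- 2506056 \sqrt[4]{7} \sqrt{i} \approx -2.8824 \cdot 10^{6} - 2.8824 \cdot 10^{6} i$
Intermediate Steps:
$H{\left(J,y \right)} = J^{2}$
$C = i \sqrt{7}$ ($C = \sqrt{-7} = i \sqrt{7} \approx 2.6458 i$)
$u{\left(O \right)} = O^{\frac{5}{2}}$ ($u{\left(O \right)} = O^{2} \sqrt{O} = O^{\frac{5}{2}}$)
$V{\left(z,l \right)} = 7 \sqrt[4]{7} \left(- \sqrt{i}\right)$ ($V{\left(z,l \right)} = \left(i \sqrt{7}\right)^{\frac{5}{2}} = 7 \sqrt[4]{7} \left(- \sqrt{i}\right)$)
$51144 \cdot 7 V{\left(-3,-2 \right)} = 51144 \cdot 7 \left(- 7 \sqrt[4]{7} \sqrt{i}\right) = 51144 \left(- 49 \sqrt[4]{7} \sqrt{i}\right) = - 2506056 \sqrt[4]{7} \sqrt{i}$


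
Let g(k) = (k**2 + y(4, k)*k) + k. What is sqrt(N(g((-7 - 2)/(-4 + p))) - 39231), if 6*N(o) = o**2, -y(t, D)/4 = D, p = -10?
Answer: 3*I*sqrt(669820362)/392 ≈ 198.07*I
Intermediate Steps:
y(t, D) = -4*D
g(k) = k - 3*k**2 (g(k) = (k**2 + (-4*k)*k) + k = (k**2 - 4*k**2) + k = -3*k**2 + k = k - 3*k**2)
N(o) = o**2/6
sqrt(N(g((-7 - 2)/(-4 + p))) - 39231) = sqrt((((-7 - 2)/(-4 - 10))*(1 - 3*(-7 - 2)/(-4 - 10)))**2/6 - 39231) = sqrt(((-9/(-14))*(1 - (-27)/(-14)))**2/6 - 39231) = sqrt(((-9*(-1/14))*(1 - (-27)*(-1)/14))**2/6 - 39231) = sqrt((9*(1 - 3*9/14)/14)**2/6 - 39231) = sqrt((9*(1 - 27/14)/14)**2/6 - 39231) = sqrt(((9/14)*(-13/14))**2/6 - 39231) = sqrt((-117/196)**2/6 - 39231) = sqrt((1/6)*(13689/38416) - 39231) = sqrt(4563/76832 - 39231) = sqrt(-3014191629/76832) = 3*I*sqrt(669820362)/392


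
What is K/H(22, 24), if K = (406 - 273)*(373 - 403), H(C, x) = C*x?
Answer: -665/88 ≈ -7.5568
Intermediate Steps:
K = -3990 (K = 133*(-30) = -3990)
K/H(22, 24) = -3990/(22*24) = -3990/528 = -3990*1/528 = -665/88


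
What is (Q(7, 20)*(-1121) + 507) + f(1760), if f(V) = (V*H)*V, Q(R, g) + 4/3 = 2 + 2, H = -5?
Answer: -46471447/3 ≈ -1.5490e+7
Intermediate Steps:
Q(R, g) = 8/3 (Q(R, g) = -4/3 + (2 + 2) = -4/3 + 4 = 8/3)
f(V) = -5*V² (f(V) = (V*(-5))*V = (-5*V)*V = -5*V²)
(Q(7, 20)*(-1121) + 507) + f(1760) = ((8/3)*(-1121) + 507) - 5*1760² = (-8968/3 + 507) - 5*3097600 = -7447/3 - 15488000 = -46471447/3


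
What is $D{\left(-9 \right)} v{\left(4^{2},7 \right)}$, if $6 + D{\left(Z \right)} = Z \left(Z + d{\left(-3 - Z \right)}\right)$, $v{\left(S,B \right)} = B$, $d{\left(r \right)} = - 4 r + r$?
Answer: $1659$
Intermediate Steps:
$d{\left(r \right)} = - 3 r$
$D{\left(Z \right)} = -6 + Z \left(9 + 4 Z\right)$ ($D{\left(Z \right)} = -6 + Z \left(Z - 3 \left(-3 - Z\right)\right) = -6 + Z \left(Z + \left(9 + 3 Z\right)\right) = -6 + Z \left(9 + 4 Z\right)$)
$D{\left(-9 \right)} v{\left(4^{2},7 \right)} = \left(-6 + 4 \left(-9\right)^{2} + 9 \left(-9\right)\right) 7 = \left(-6 + 4 \cdot 81 - 81\right) 7 = \left(-6 + 324 - 81\right) 7 = 237 \cdot 7 = 1659$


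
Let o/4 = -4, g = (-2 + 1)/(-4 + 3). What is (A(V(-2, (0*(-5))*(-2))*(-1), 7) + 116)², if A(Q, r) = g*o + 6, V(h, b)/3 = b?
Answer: 11236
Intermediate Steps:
g = 1 (g = -1/(-1) = -1*(-1) = 1)
o = -16 (o = 4*(-4) = -16)
V(h, b) = 3*b
A(Q, r) = -10 (A(Q, r) = 1*(-16) + 6 = -16 + 6 = -10)
(A(V(-2, (0*(-5))*(-2))*(-1), 7) + 116)² = (-10 + 116)² = 106² = 11236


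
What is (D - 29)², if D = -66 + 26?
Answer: 4761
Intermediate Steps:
D = -40
(D - 29)² = (-40 - 29)² = (-69)² = 4761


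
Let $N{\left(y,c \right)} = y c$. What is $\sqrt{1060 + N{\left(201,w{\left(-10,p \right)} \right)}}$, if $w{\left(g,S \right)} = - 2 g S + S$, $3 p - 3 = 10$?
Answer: $\sqrt{19351} \approx 139.11$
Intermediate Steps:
$p = \frac{13}{3}$ ($p = 1 + \frac{1}{3} \cdot 10 = 1 + \frac{10}{3} = \frac{13}{3} \approx 4.3333$)
$w{\left(g,S \right)} = S - 2 S g$ ($w{\left(g,S \right)} = - 2 S g + S = S - 2 S g$)
$N{\left(y,c \right)} = c y$
$\sqrt{1060 + N{\left(201,w{\left(-10,p \right)} \right)}} = \sqrt{1060 + \frac{13 \left(1 - -20\right)}{3} \cdot 201} = \sqrt{1060 + \frac{13 \left(1 + 20\right)}{3} \cdot 201} = \sqrt{1060 + \frac{13}{3} \cdot 21 \cdot 201} = \sqrt{1060 + 91 \cdot 201} = \sqrt{1060 + 18291} = \sqrt{19351}$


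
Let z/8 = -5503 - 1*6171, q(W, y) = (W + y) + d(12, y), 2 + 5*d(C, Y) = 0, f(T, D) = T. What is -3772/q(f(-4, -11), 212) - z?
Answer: 48461018/519 ≈ 93374.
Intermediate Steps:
d(C, Y) = -⅖ (d(C, Y) = -⅖ + (⅕)*0 = -⅖ + 0 = -⅖)
q(W, y) = -⅖ + W + y (q(W, y) = (W + y) - ⅖ = -⅖ + W + y)
z = -93392 (z = 8*(-5503 - 1*6171) = 8*(-5503 - 6171) = 8*(-11674) = -93392)
-3772/q(f(-4, -11), 212) - z = -3772/(-⅖ - 4 + 212) - 1*(-93392) = -3772/1038/5 + 93392 = -3772*5/1038 + 93392 = -9430/519 + 93392 = 48461018/519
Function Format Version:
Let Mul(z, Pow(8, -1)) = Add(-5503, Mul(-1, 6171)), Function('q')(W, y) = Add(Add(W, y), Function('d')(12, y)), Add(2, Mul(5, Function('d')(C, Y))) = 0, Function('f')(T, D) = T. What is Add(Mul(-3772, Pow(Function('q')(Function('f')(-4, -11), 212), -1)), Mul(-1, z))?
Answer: Rational(48461018, 519) ≈ 93374.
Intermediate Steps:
Function('d')(C, Y) = Rational(-2, 5) (Function('d')(C, Y) = Add(Rational(-2, 5), Mul(Rational(1, 5), 0)) = Add(Rational(-2, 5), 0) = Rational(-2, 5))
Function('q')(W, y) = Add(Rational(-2, 5), W, y) (Function('q')(W, y) = Add(Add(W, y), Rational(-2, 5)) = Add(Rational(-2, 5), W, y))
z = -93392 (z = Mul(8, Add(-5503, Mul(-1, 6171))) = Mul(8, Add(-5503, -6171)) = Mul(8, -11674) = -93392)
Add(Mul(-3772, Pow(Function('q')(Function('f')(-4, -11), 212), -1)), Mul(-1, z)) = Add(Mul(-3772, Pow(Add(Rational(-2, 5), -4, 212), -1)), Mul(-1, -93392)) = Add(Mul(-3772, Pow(Rational(1038, 5), -1)), 93392) = Add(Mul(-3772, Rational(5, 1038)), 93392) = Add(Rational(-9430, 519), 93392) = Rational(48461018, 519)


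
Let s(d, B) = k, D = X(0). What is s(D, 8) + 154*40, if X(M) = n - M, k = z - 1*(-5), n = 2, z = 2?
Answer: 6167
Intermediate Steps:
k = 7 (k = 2 - 1*(-5) = 2 + 5 = 7)
X(M) = 2 - M
D = 2 (D = 2 - 1*0 = 2 + 0 = 2)
s(d, B) = 7
s(D, 8) + 154*40 = 7 + 154*40 = 7 + 6160 = 6167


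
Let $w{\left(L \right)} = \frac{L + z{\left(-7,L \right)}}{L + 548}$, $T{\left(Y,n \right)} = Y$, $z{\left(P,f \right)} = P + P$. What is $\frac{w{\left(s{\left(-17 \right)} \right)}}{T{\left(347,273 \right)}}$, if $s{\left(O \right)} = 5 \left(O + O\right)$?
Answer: $- \frac{92}{65583} \approx -0.0014028$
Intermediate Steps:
$z{\left(P,f \right)} = 2 P$
$s{\left(O \right)} = 10 O$ ($s{\left(O \right)} = 5 \cdot 2 O = 10 O$)
$w{\left(L \right)} = \frac{-14 + L}{548 + L}$ ($w{\left(L \right)} = \frac{L + 2 \left(-7\right)}{L + 548} = \frac{L - 14}{548 + L} = \frac{-14 + L}{548 + L}$)
$\frac{w{\left(s{\left(-17 \right)} \right)}}{T{\left(347,273 \right)}} = \frac{\frac{1}{548 + 10 \left(-17\right)} \left(-14 + 10 \left(-17\right)\right)}{347} = \frac{-14 - 170}{548 - 170} \cdot \frac{1}{347} = \frac{1}{378} \left(-184\right) \frac{1}{347} = \left(- \frac{92}{189}\right) \frac{1}{347} = - \frac{92}{65583}$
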